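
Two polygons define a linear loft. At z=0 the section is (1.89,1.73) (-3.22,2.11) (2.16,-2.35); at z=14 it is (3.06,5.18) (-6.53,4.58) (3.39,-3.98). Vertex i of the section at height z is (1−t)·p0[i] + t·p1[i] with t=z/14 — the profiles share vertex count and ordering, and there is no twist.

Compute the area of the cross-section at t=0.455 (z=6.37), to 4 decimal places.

Area at t=0.455: 22.8539

Cross-section at t=0.455: each vertex is (1-t)·p0[i] + t·p1[i].
  v1: (1-0.455)·(1.89,1.73) + 0.455·(3.06,5.18) = (2.4223,3.2997)
  v2: (1-0.455)·(-3.22,2.11) + 0.455·(-6.53,4.58) = (-4.7260,3.2339)
  v3: (1-0.455)·(2.16,-2.35) + 0.455·(3.39,-3.98) = (2.7197,-3.0916)
Shoelace sum Σ(x_i·y_{i+1} − x_{i+1}·y_i):
  i=1: 2.4223·3.2339 − -4.7260·3.2997 = +23.4283 (running +23.4283)
  i=2: -4.7260·-3.0916 − 2.7197·3.2339 = +5.8164 (running +29.2447)
  i=3: 2.7197·3.2997 − 2.4223·-3.0916 = +16.4632 (running +45.7079)
Area = |Σ|/2 = |45.7079|/2 = 22.8539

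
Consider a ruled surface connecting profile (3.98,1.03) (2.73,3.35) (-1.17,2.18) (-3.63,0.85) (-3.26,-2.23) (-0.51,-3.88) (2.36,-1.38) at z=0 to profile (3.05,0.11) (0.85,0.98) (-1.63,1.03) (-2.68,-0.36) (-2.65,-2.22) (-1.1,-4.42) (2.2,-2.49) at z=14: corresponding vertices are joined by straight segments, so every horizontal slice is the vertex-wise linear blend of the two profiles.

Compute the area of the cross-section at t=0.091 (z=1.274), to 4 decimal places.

Area at t=0.091: 32.4988

Cross-section at t=0.091: each vertex is (1-t)·p0[i] + t·p1[i].
  v1: (1-0.091)·(3.98,1.03) + 0.091·(3.05,0.11) = (3.8954,0.9463)
  v2: (1-0.091)·(2.73,3.35) + 0.091·(0.85,0.98) = (2.5589,3.1343)
  v3: (1-0.091)·(-1.17,2.18) + 0.091·(-1.63,1.03) = (-1.2119,2.0754)
  v4: (1-0.091)·(-3.63,0.85) + 0.091·(-2.68,-0.36) = (-3.5435,0.7399)
  v5: (1-0.091)·(-3.26,-2.23) + 0.091·(-2.65,-2.22) = (-3.2045,-2.2291)
  v6: (1-0.091)·(-0.51,-3.88) + 0.091·(-1.1,-4.42) = (-0.5637,-3.9291)
  v7: (1-0.091)·(2.36,-1.38) + 0.091·(2.2,-2.49) = (2.3454,-1.4810)
Shoelace sum Σ(x_i·y_{i+1} − x_{i+1}·y_i):
  i=1: 3.8954·3.1343 − 2.5589·0.9463 = +9.7879 (running +9.7879)
  i=2: 2.5589·2.0754 − -1.2119·3.1343 = +9.1090 (running +18.8969)
  i=3: -1.2119·0.7399 − -3.5435·2.0754 = +6.4575 (running +25.3544)
  i=4: -3.5435·-2.2291 − -3.2045·0.7399 = +10.2699 (running +35.6243)
  i=5: -3.2045·-3.9291 − -0.5637·-2.2291 = +11.3344 (running +46.9586)
  i=6: -0.5637·-1.4810 − 2.3454·-3.9291 = +10.0504 (running +57.0090)
  i=7: 2.3454·0.9463 − 3.8954·-1.4810 = +7.9885 (running +64.9976)
Area = |Σ|/2 = |64.9976|/2 = 32.4988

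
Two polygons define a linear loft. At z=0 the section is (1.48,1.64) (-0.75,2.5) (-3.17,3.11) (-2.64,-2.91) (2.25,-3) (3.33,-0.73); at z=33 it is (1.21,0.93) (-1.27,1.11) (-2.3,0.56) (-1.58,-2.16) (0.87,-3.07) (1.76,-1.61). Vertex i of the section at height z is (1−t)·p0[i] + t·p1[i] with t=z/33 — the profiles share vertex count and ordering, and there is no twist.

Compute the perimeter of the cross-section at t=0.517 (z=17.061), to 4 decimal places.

Perimeter at t=0.517: 16.9600

Cross-section at t=0.517: each vertex is (1-t)·p0[i] + t·p1[i].
  v1: (1-0.517)·(1.48,1.64) + 0.517·(1.21,0.93) = (1.3404,1.2729)
  v2: (1-0.517)·(-0.75,2.5) + 0.517·(-1.27,1.11) = (-1.0188,1.7814)
  v3: (1-0.517)·(-3.17,3.11) + 0.517·(-2.3,0.56) = (-2.7202,1.7916)
  v4: (1-0.517)·(-2.64,-2.91) + 0.517·(-1.58,-2.16) = (-2.0920,-2.5223)
  v5: (1-0.517)·(2.25,-3) + 0.517·(0.87,-3.07) = (1.5365,-3.0362)
  v6: (1-0.517)·(3.33,-0.73) + 0.517·(1.76,-1.61) = (2.5183,-1.1850)
Perimeter = Σ |v_{i+1} − v_i|:
  edge 1→2: √(-2.3592² + 0.5084²) = 2.4134 (running 2.4134)
  edge 2→3: √(-1.7014² + 0.0103²) = 1.7014 (running 4.1148)
  edge 3→4: √(0.6282² + -4.3139²) = 4.3594 (running 8.4742)
  edge 4→5: √(3.6285² + -0.5139²) = 3.6647 (running 12.1390)
  edge 5→6: √(0.9818² + 1.8512²) = 2.0955 (running 14.2344)
  edge 6→1: √(-1.1779² + 2.4579²) = 2.7256 (running 16.9600)
Perimeter = 16.9600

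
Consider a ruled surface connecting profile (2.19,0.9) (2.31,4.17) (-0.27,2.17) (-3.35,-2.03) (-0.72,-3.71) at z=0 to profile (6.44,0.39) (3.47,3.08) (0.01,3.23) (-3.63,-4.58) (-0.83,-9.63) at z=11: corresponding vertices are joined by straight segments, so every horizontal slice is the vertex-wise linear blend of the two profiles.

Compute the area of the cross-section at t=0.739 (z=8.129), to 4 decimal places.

Cross-section at t=0.739: each vertex is (1-t)·p0[i] + t·p1[i].
  v1: (1-0.739)·(2.19,0.9) + 0.739·(6.44,0.39) = (5.3308,0.5231)
  v2: (1-0.739)·(2.31,4.17) + 0.739·(3.47,3.08) = (3.1672,3.3645)
  v3: (1-0.739)·(-0.27,2.17) + 0.739·(0.01,3.23) = (-0.0631,2.9533)
  v4: (1-0.739)·(-3.35,-2.03) + 0.739·(-3.63,-4.58) = (-3.5569,-3.9144)
  v5: (1-0.739)·(-0.72,-3.71) + 0.739·(-0.83,-9.63) = (-0.8013,-8.0849)
Shoelace sum Σ(x_i·y_{i+1} − x_{i+1}·y_i):
  i=1: 5.3308·3.3645 − 3.1672·0.5231 = +16.2784 (running +16.2784)
  i=2: 3.1672·2.9533 − -0.0631·3.3645 = +9.5662 (running +25.8446)
  i=3: -0.0631·-3.9144 − -3.5569·2.9533 = +10.7517 (running +36.5963)
  i=4: -3.5569·-8.0849 − -0.8013·-3.9144 = +25.6207 (running +62.2170)
  i=5: -0.8013·0.5231 − 5.3308·-8.0849 = +42.6793 (running +104.8963)
Area = |Σ|/2 = |104.8963|/2 = 52.4481

Area at t=0.739: 52.4481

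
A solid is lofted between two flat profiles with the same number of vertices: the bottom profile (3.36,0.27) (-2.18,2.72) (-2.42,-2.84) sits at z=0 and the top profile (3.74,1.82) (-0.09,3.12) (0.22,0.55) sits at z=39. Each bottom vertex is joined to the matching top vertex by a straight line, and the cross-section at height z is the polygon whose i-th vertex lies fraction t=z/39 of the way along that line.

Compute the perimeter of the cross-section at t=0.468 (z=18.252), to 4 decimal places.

Perimeter at t=0.468: 14.5019

Cross-section at t=0.468: each vertex is (1-t)·p0[i] + t·p1[i].
  v1: (1-0.468)·(3.36,0.27) + 0.468·(3.74,1.82) = (3.5378,0.9954)
  v2: (1-0.468)·(-2.18,2.72) + 0.468·(-0.09,3.12) = (-1.2019,2.9072)
  v3: (1-0.468)·(-2.42,-2.84) + 0.468·(0.22,0.55) = (-1.1845,-1.2535)
Perimeter = Σ |v_{i+1} − v_i|:
  edge 1→2: √(-4.7397² + 1.9118²) = 5.1108 (running 5.1108)
  edge 2→3: √(0.0174² + -4.1607²) = 4.1607 (running 9.2715)
  edge 3→1: √(4.7223² + 2.2489²) = 5.2305 (running 14.5019)
Perimeter = 14.5019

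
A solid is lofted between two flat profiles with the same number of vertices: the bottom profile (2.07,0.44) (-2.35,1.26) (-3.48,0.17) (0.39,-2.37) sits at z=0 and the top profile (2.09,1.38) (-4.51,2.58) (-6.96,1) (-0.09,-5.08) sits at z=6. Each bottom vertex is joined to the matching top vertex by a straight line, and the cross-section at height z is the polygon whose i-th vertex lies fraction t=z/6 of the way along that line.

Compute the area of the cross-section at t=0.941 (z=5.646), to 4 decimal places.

Cross-section at t=0.941: each vertex is (1-t)·p0[i] + t·p1[i].
  v1: (1-0.941)·(2.07,0.44) + 0.941·(2.09,1.38) = (2.0888,1.3245)
  v2: (1-0.941)·(-2.35,1.26) + 0.941·(-4.51,2.58) = (-4.3826,2.5021)
  v3: (1-0.941)·(-3.48,0.17) + 0.941·(-6.96,1) = (-6.7547,0.9510)
  v4: (1-0.941)·(0.39,-2.37) + 0.941·(-0.09,-5.08) = (-0.0617,-4.9201)
Shoelace sum Σ(x_i·y_{i+1} − x_{i+1}·y_i):
  i=1: 2.0888·2.5021 − -4.3826·1.3245 = +11.0314 (running +11.0314)
  i=2: -4.3826·0.9510 − -6.7547·2.5021 = +12.7331 (running +23.7644)
  i=3: -6.7547·-4.9201 − -0.0617·0.9510 = +33.2924 (running +57.0569)
  i=4: -0.0617·1.3245 − 2.0888·-4.9201 = +10.1955 (running +67.2524)
Area = |Σ|/2 = |67.2524|/2 = 33.6262

Area at t=0.941: 33.6262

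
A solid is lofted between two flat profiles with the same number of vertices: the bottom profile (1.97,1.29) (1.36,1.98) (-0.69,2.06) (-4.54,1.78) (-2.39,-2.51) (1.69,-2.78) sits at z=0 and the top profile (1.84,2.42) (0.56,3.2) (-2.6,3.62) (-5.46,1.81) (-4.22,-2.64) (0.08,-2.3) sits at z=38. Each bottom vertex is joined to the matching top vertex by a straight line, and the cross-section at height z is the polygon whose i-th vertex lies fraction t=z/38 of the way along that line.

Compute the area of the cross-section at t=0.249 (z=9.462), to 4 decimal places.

Area at t=0.249: 26.4694

Cross-section at t=0.249: each vertex is (1-t)·p0[i] + t·p1[i].
  v1: (1-0.249)·(1.97,1.29) + 0.249·(1.84,2.42) = (1.9376,1.5714)
  v2: (1-0.249)·(1.36,1.98) + 0.249·(0.56,3.2) = (1.1608,2.2838)
  v3: (1-0.249)·(-0.69,2.06) + 0.249·(-2.6,3.62) = (-1.1656,2.4484)
  v4: (1-0.249)·(-4.54,1.78) + 0.249·(-5.46,1.81) = (-4.7691,1.7875)
  v5: (1-0.249)·(-2.39,-2.51) + 0.249·(-4.22,-2.64) = (-2.8457,-2.5424)
  v6: (1-0.249)·(1.69,-2.78) + 0.249·(0.08,-2.3) = (1.2891,-2.6605)
Shoelace sum Σ(x_i·y_{i+1} − x_{i+1}·y_i):
  i=1: 1.9376·2.2838 − 1.1608·1.5714 = +2.6011 (running +2.6011)
  i=2: 1.1608·2.4484 − -1.1656·2.2838 = +5.5041 (running +8.1052)
  i=3: -1.1656·1.7875 − -4.7691·2.4484 = +9.5933 (running +17.6985)
  i=4: -4.7691·-2.5424 − -2.8457·1.7875 = +17.2113 (running +34.9098)
  i=5: -2.8457·-2.6605 − 1.2891·-2.5424 = +10.8482 (running +45.7581)
  i=6: 1.2891·1.5714 − 1.9376·-2.6605 = +7.1807 (running +52.9388)
Area = |Σ|/2 = |52.9388|/2 = 26.4694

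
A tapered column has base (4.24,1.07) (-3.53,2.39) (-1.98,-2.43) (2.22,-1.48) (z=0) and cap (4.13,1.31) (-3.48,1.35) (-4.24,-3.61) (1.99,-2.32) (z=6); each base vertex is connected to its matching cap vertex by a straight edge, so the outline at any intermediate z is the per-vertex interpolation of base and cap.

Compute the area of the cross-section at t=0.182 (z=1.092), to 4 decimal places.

Cross-section at t=0.182: each vertex is (1-t)·p0[i] + t·p1[i].
  v1: (1-0.182)·(4.24,1.07) + 0.182·(4.13,1.31) = (4.2200,1.1137)
  v2: (1-0.182)·(-3.53,2.39) + 0.182·(-3.48,1.35) = (-3.5209,2.2007)
  v3: (1-0.182)·(-1.98,-2.43) + 0.182·(-4.24,-3.61) = (-2.3913,-2.6448)
  v4: (1-0.182)·(2.22,-1.48) + 0.182·(1.99,-2.32) = (2.1781,-1.6329)
Shoelace sum Σ(x_i·y_{i+1} − x_{i+1}·y_i):
  i=1: 4.2200·2.2007 − -3.5209·1.1137 = +13.2082 (running +13.2082)
  i=2: -3.5209·-2.6448 − -2.3913·2.2007 = +14.5746 (running +27.7827)
  i=3: -2.3913·-1.6329 − 2.1781·-2.6448 = +9.6654 (running +37.4481)
  i=4: 2.1781·1.1137 − 4.2200·-1.6329 = +9.3165 (running +46.7646)
Area = |Σ|/2 = |46.7646|/2 = 23.3823

Area at t=0.182: 23.3823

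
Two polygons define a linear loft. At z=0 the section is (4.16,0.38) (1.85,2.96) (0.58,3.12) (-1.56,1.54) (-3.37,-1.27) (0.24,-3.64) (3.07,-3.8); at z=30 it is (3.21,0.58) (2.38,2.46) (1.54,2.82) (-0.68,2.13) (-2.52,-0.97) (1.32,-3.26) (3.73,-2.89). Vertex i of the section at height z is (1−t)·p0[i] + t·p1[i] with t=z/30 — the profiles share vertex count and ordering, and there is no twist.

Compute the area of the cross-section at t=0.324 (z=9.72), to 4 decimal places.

Cross-section at t=0.324: each vertex is (1-t)·p0[i] + t·p1[i].
  v1: (1-0.324)·(4.16,0.38) + 0.324·(3.21,0.58) = (3.8522,0.4448)
  v2: (1-0.324)·(1.85,2.96) + 0.324·(2.38,2.46) = (2.0217,2.7980)
  v3: (1-0.324)·(0.58,3.12) + 0.324·(1.54,2.82) = (0.8910,3.0228)
  v4: (1-0.324)·(-1.56,1.54) + 0.324·(-0.68,2.13) = (-1.2749,1.7312)
  v5: (1-0.324)·(-3.37,-1.27) + 0.324·(-2.52,-0.97) = (-3.0946,-1.1728)
  v6: (1-0.324)·(0.24,-3.64) + 0.324·(1.32,-3.26) = (0.5899,-3.5169)
  v7: (1-0.324)·(3.07,-3.8) + 0.324·(3.73,-2.89) = (3.2838,-3.5052)
Shoelace sum Σ(x_i·y_{i+1} − x_{i+1}·y_i):
  i=1: 3.8522·2.7980 − 2.0217·0.4448 = +9.8792 (running +9.8792)
  i=2: 2.0217·3.0228 − 0.8910·2.7980 = +3.6181 (running +13.4973)
  i=3: 0.8910·1.7312 − -1.2749·3.0228 = +5.3962 (running +18.8936)
  i=4: -1.2749·-1.1728 − -3.0946·1.7312 = +6.8524 (running +25.7460)
  i=5: -3.0946·-3.5169 − 0.5899·-1.1728 = +11.5752 (running +37.3212)
  i=6: 0.5899·-3.5052 − 3.2838·-3.5169 = +9.4811 (running +46.8023)
  i=7: 3.2838·0.4448 − 3.8522·-3.5052 = +14.9632 (running +61.7655)
Area = |Σ|/2 = |61.7655|/2 = 30.8828

Area at t=0.324: 30.8828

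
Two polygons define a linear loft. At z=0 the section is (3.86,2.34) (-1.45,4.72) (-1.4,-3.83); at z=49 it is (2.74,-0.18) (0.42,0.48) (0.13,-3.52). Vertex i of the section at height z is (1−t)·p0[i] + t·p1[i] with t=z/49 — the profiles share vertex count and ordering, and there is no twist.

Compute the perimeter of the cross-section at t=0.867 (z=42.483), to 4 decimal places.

Cross-section at t=0.867: each vertex is (1-t)·p0[i] + t·p1[i].
  v1: (1-0.867)·(3.86,2.34) + 0.867·(2.74,-0.18) = (2.8890,0.1552)
  v2: (1-0.867)·(-1.45,4.72) + 0.867·(0.42,0.48) = (0.1713,1.0439)
  v3: (1-0.867)·(-1.4,-3.83) + 0.867·(0.13,-3.52) = (-0.0735,-3.5612)
Perimeter = Σ |v_{i+1} − v_i|:
  edge 1→2: √(-2.7177² + 0.8888²) = 2.8593 (running 2.8593)
  edge 2→3: √(-0.2448² + -4.6052²) = 4.6117 (running 7.4710)
  edge 3→1: √(2.9625² + 3.7164²) = 4.7526 (running 12.2236)
Perimeter = 12.2236

Perimeter at t=0.867: 12.2236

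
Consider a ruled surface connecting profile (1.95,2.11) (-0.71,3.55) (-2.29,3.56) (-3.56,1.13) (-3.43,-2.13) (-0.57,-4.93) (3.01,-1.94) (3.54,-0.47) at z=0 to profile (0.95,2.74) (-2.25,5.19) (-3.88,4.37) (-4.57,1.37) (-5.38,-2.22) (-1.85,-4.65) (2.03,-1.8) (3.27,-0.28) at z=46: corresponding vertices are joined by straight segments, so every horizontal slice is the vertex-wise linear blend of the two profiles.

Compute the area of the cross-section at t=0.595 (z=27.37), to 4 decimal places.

Cross-section at t=0.595: each vertex is (1-t)·p0[i] + t·p1[i].
  v1: (1-0.595)·(1.95,2.11) + 0.595·(0.95,2.74) = (1.3550,2.4849)
  v2: (1-0.595)·(-0.71,3.55) + 0.595·(-2.25,5.19) = (-1.6263,4.5258)
  v3: (1-0.595)·(-2.29,3.56) + 0.595·(-3.88,4.37) = (-3.2360,4.0419)
  v4: (1-0.595)·(-3.56,1.13) + 0.595·(-4.57,1.37) = (-4.1609,1.2728)
  v5: (1-0.595)·(-3.43,-2.13) + 0.595·(-5.38,-2.22) = (-4.5903,-2.1835)
  v6: (1-0.595)·(-0.57,-4.93) + 0.595·(-1.85,-4.65) = (-1.3316,-4.7634)
  v7: (1-0.595)·(3.01,-1.94) + 0.595·(2.03,-1.8) = (2.4269,-1.8567)
  v8: (1-0.595)·(3.54,-0.47) + 0.595·(3.27,-0.28) = (3.3794,-0.3569)
Shoelace sum Σ(x_i·y_{i+1} − x_{i+1}·y_i):
  i=1: 1.3550·4.5258 − -1.6263·2.4849 = +10.1736 (running +10.1736)
  i=2: -1.6263·4.0419 − -3.2360·4.5258 = +8.0723 (running +18.2459)
  i=3: -3.2360·1.2728 − -4.1609·4.0419 = +12.6995 (running +30.9454)
  i=4: -4.1609·-2.1835 − -4.5903·1.2728 = +14.9281 (running +45.8735)
  i=5: -4.5903·-4.7634 − -1.3316·-2.1835 = +18.9576 (running +64.8311)
  i=6: -1.3316·-1.8567 − 2.4269·-4.7634 = +14.0327 (running +78.8637)
  i=7: 2.4269·-0.3569 − 3.3794·-1.8567 = +5.4082 (running +84.2719)
  i=8: 3.3794·2.4849 − 1.3550·-0.3569 = +8.8808 (running +93.1527)
Area = |Σ|/2 = |93.1527|/2 = 46.5764

Area at t=0.595: 46.5764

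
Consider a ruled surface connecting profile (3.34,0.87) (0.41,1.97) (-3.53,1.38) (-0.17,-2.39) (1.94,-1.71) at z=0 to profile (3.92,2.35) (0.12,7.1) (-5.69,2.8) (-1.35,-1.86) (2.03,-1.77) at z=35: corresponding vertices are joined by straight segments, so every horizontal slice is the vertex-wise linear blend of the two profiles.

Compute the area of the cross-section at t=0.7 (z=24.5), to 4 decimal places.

Cross-section at t=0.7: each vertex is (1-t)·p0[i] + t·p1[i].
  v1: (1-0.7)·(3.34,0.87) + 0.7·(3.92,2.35) = (3.7460,1.9060)
  v2: (1-0.7)·(0.41,1.97) + 0.7·(0.12,7.1) = (0.2070,5.5610)
  v3: (1-0.7)·(-3.53,1.38) + 0.7·(-5.69,2.8) = (-5.0420,2.3740)
  v4: (1-0.7)·(-0.17,-2.39) + 0.7·(-1.35,-1.86) = (-0.9960,-2.0190)
  v5: (1-0.7)·(1.94,-1.71) + 0.7·(2.03,-1.77) = (2.0030,-1.7520)
Shoelace sum Σ(x_i·y_{i+1} − x_{i+1}·y_i):
  i=1: 3.7460·5.5610 − 0.2070·1.9060 = +20.4370 (running +20.4370)
  i=2: 0.2070·2.3740 − -5.0420·5.5610 = +28.5300 (running +48.9669)
  i=3: -5.0420·-2.0190 − -0.9960·2.3740 = +12.5443 (running +61.5112)
  i=4: -0.9960·-1.7520 − 2.0030·-2.0190 = +5.7890 (running +67.3003)
  i=5: 2.0030·1.9060 − 3.7460·-1.7520 = +10.3807 (running +77.6810)
Area = |Σ|/2 = |77.6810|/2 = 38.8405

Area at t=0.7: 38.8405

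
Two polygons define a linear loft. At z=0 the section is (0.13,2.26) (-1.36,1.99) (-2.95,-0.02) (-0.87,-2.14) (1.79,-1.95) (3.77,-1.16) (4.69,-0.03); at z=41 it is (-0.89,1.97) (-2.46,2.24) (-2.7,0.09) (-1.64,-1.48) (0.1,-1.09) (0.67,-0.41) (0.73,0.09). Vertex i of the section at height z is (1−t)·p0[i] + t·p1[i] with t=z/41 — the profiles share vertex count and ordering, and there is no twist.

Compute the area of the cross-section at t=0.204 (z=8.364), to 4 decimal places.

Area at t=0.204: 18.1628

Cross-section at t=0.204: each vertex is (1-t)·p0[i] + t·p1[i].
  v1: (1-0.204)·(0.13,2.26) + 0.204·(-0.89,1.97) = (-0.0781,2.2008)
  v2: (1-0.204)·(-1.36,1.99) + 0.204·(-2.46,2.24) = (-1.5844,2.0410)
  v3: (1-0.204)·(-2.95,-0.02) + 0.204·(-2.7,0.09) = (-2.8990,0.0024)
  v4: (1-0.204)·(-0.87,-2.14) + 0.204·(-1.64,-1.48) = (-1.0271,-2.0054)
  v5: (1-0.204)·(1.79,-1.95) + 0.204·(0.1,-1.09) = (1.4452,-1.7746)
  v6: (1-0.204)·(3.77,-1.16) + 0.204·(0.67,-0.41) = (3.1376,-1.0070)
  v7: (1-0.204)·(4.69,-0.03) + 0.204·(0.73,0.09) = (3.8822,-0.0055)
Shoelace sum Σ(x_i·y_{i+1} − x_{i+1}·y_i):
  i=1: -0.0781·2.0410 − -1.5844·2.2008 = +3.3276 (running +3.3276)
  i=2: -1.5844·0.0024 − -2.8990·2.0410 = +5.9130 (running +9.2406)
  i=3: -2.8990·-2.0054 − -1.0271·0.0024 = +5.8160 (running +15.0567)
  i=4: -1.0271·-1.7746 − 1.4452·-2.0054 = +4.7208 (running +19.7775)
  i=5: 1.4452·-1.0070 − 3.1376·-1.7746 = +4.1125 (running +23.8900)
  i=6: 3.1376·-0.0055 − 3.8822·-1.0070 = +3.8920 (running +27.7820)
  i=7: 3.8822·2.2008 − -0.0781·-0.0055 = +8.5436 (running +36.3256)
Area = |Σ|/2 = |36.3256|/2 = 18.1628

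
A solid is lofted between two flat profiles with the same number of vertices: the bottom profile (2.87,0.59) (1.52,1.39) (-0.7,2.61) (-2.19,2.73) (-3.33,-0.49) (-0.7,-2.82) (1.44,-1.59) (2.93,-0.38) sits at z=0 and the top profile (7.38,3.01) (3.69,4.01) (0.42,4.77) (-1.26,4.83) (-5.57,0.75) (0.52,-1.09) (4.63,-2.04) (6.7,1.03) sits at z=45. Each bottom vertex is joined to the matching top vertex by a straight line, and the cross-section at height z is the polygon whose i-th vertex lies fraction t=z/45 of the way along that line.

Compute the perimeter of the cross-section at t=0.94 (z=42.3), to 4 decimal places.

Cross-section at t=0.94: each vertex is (1-t)·p0[i] + t·p1[i].
  v1: (1-0.94)·(2.87,0.59) + 0.94·(7.38,3.01) = (7.1094,2.8648)
  v2: (1-0.94)·(1.52,1.39) + 0.94·(3.69,4.01) = (3.5598,3.8528)
  v3: (1-0.94)·(-0.7,2.61) + 0.94·(0.42,4.77) = (0.3528,4.6404)
  v4: (1-0.94)·(-2.19,2.73) + 0.94·(-1.26,4.83) = (-1.3158,4.7040)
  v5: (1-0.94)·(-3.33,-0.49) + 0.94·(-5.57,0.75) = (-5.4356,0.6756)
  v6: (1-0.94)·(-0.7,-2.82) + 0.94·(0.52,-1.09) = (0.4468,-1.1938)
  v7: (1-0.94)·(1.44,-1.59) + 0.94·(4.63,-2.04) = (4.4386,-2.0130)
  v8: (1-0.94)·(2.93,-0.38) + 0.94·(6.7,1.03) = (6.4738,0.9454)
Perimeter = Σ |v_{i+1} − v_i|:
  edge 1→2: √(-3.5496² + 0.9880²) = 3.6845 (running 3.6845)
  edge 2→3: √(-3.2070² + 0.7876²) = 3.3023 (running 6.9868)
  edge 3→4: √(-1.6686² + 0.0636²) = 1.6698 (running 8.6566)
  edge 4→5: √(-4.1198² + -4.0284²) = 5.7620 (running 14.4187)
  edge 5→6: √(5.8824² + -1.8694²) = 6.1723 (running 20.5910)
  edge 6→7: √(3.9918² + -0.8192²) = 4.0750 (running 24.6659)
  edge 7→8: √(2.0352² + 2.9584²) = 3.5908 (running 28.2568)
  edge 8→1: √(0.6356² + 1.9194²) = 2.0219 (running 30.2787)
Perimeter = 30.2787

Perimeter at t=0.94: 30.2787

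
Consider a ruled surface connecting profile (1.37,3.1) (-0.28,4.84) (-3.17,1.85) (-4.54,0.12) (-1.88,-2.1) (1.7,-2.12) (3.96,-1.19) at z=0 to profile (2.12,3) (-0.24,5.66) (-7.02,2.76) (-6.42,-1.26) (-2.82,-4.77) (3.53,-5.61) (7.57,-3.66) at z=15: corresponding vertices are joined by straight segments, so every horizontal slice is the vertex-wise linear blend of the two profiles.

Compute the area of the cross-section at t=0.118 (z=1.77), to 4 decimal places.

Cross-section at t=0.118: each vertex is (1-t)·p0[i] + t·p1[i].
  v1: (1-0.118)·(1.37,3.1) + 0.118·(2.12,3) = (1.4585,3.0882)
  v2: (1-0.118)·(-0.28,4.84) + 0.118·(-0.24,5.66) = (-0.2753,4.9368)
  v3: (1-0.118)·(-3.17,1.85) + 0.118·(-7.02,2.76) = (-3.6243,1.9574)
  v4: (1-0.118)·(-4.54,0.12) + 0.118·(-6.42,-1.26) = (-4.7618,-0.0428)
  v5: (1-0.118)·(-1.88,-2.1) + 0.118·(-2.82,-4.77) = (-1.9909,-2.4151)
  v6: (1-0.118)·(1.7,-2.12) + 0.118·(3.53,-5.61) = (1.9159,-2.5318)
  v7: (1-0.118)·(3.96,-1.19) + 0.118·(7.57,-3.66) = (4.3860,-1.4815)
Shoelace sum Σ(x_i·y_{i+1} − x_{i+1}·y_i):
  i=1: 1.4585·4.9368 − -0.2753·3.0882 = +8.0504 (running +8.0504)
  i=2: -0.2753·1.9574 − -3.6243·4.9368 = +17.3535 (running +25.4039)
  i=3: -3.6243·-0.0428 − -4.7618·1.9574 = +9.4760 (running +34.8799)
  i=4: -4.7618·-2.4151 − -1.9909·-0.0428 = +11.4148 (running +46.2947)
  i=5: -1.9909·-2.5318 − 1.9159·-2.4151 = +9.6678 (running +55.9625)
  i=6: 1.9159·-1.4815 − 4.3860·-2.5318 = +8.2661 (running +64.2286)
  i=7: 4.3860·3.0882 − 1.4585·-1.4815 = +15.7055 (running +79.9341)
Area = |Σ|/2 = |79.9341|/2 = 39.9670

Area at t=0.118: 39.9670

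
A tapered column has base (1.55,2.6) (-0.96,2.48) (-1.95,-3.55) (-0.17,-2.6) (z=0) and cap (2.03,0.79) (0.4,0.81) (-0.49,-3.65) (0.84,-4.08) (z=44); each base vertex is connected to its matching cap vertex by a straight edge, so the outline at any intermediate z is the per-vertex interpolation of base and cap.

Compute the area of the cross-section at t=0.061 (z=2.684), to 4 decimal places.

Area at t=0.061: 11.0417

Cross-section at t=0.061: each vertex is (1-t)·p0[i] + t·p1[i].
  v1: (1-0.061)·(1.55,2.6) + 0.061·(2.03,0.79) = (1.5793,2.4896)
  v2: (1-0.061)·(-0.96,2.48) + 0.061·(0.4,0.81) = (-0.8770,2.3781)
  v3: (1-0.061)·(-1.95,-3.55) + 0.061·(-0.49,-3.65) = (-1.8609,-3.5561)
  v4: (1-0.061)·(-0.17,-2.6) + 0.061·(0.84,-4.08) = (-0.1084,-2.6903)
Shoelace sum Σ(x_i·y_{i+1} − x_{i+1}·y_i):
  i=1: 1.5793·2.3781 − -0.8770·2.4896 = +5.9392 (running +5.9392)
  i=2: -0.8770·-3.5561 − -1.8609·2.3781 = +7.5444 (running +13.4836)
  i=3: -1.8609·-2.6903 − -0.1084·-3.5561 = +4.6210 (running +18.1046)
  i=4: -0.1084·2.4896 − 1.5793·-2.6903 = +3.9789 (running +22.0835)
Area = |Σ|/2 = |22.0835|/2 = 11.0417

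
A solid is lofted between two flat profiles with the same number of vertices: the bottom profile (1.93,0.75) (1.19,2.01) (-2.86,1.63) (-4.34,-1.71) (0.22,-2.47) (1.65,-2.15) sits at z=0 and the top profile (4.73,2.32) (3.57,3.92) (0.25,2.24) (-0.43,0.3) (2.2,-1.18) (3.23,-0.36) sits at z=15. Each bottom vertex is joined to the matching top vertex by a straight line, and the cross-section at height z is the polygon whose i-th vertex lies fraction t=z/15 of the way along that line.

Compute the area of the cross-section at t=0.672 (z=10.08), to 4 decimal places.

Cross-section at t=0.672: each vertex is (1-t)·p0[i] + t·p1[i].
  v1: (1-0.672)·(1.93,0.75) + 0.672·(4.73,2.32) = (3.8116,1.8050)
  v2: (1-0.672)·(1.19,2.01) + 0.672·(3.57,3.92) = (2.7894,3.2935)
  v3: (1-0.672)·(-2.86,1.63) + 0.672·(0.25,2.24) = (-0.7701,2.0399)
  v4: (1-0.672)·(-4.34,-1.71) + 0.672·(-0.43,0.3) = (-1.7125,-0.3593)
  v5: (1-0.672)·(0.22,-2.47) + 0.672·(2.2,-1.18) = (1.5506,-1.6031)
  v6: (1-0.672)·(1.65,-2.15) + 0.672·(3.23,-0.36) = (2.7118,-0.9471)
Shoelace sum Σ(x_i·y_{i+1} − x_{i+1}·y_i):
  i=1: 3.8116·3.2935 − 2.7894·1.8050 = +7.5187 (running +7.5187)
  i=2: 2.7894·2.0399 − -0.7701·3.2935 = +8.2263 (running +15.7450)
  i=3: -0.7701·-0.3593 − -1.7125·2.0399 = +3.7700 (running +19.5150)
  i=4: -1.7125·-1.6031 − 1.5506·-0.3593 = +3.3024 (running +22.8174)
  i=5: 1.5506·-0.9471 − 2.7118·-1.6031 = +2.8787 (running +25.6961)
  i=6: 2.7118·1.8050 − 3.8116·-0.9471 = +8.5049 (running +34.2010)
Area = |Σ|/2 = |34.2010|/2 = 17.1005

Area at t=0.672: 17.1005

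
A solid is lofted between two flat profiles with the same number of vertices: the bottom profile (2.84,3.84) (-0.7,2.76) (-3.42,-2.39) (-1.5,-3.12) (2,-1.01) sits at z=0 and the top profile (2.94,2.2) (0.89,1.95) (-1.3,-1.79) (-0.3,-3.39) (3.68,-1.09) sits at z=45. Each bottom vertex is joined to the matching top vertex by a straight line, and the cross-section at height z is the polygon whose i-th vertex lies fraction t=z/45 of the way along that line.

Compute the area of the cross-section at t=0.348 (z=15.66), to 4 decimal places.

Cross-section at t=0.348: each vertex is (1-t)·p0[i] + t·p1[i].
  v1: (1-0.348)·(2.84,3.84) + 0.348·(2.94,2.2) = (2.8748,3.2693)
  v2: (1-0.348)·(-0.7,2.76) + 0.348·(0.89,1.95) = (-0.1467,2.4781)
  v3: (1-0.348)·(-3.42,-2.39) + 0.348·(-1.3,-1.79) = (-2.6822,-2.1812)
  v4: (1-0.348)·(-1.5,-3.12) + 0.348·(-0.3,-3.39) = (-1.0824,-3.2140)
  v5: (1-0.348)·(2,-1.01) + 0.348·(3.68,-1.09) = (2.5846,-1.0378)
Shoelace sum Σ(x_i·y_{i+1} − x_{i+1}·y_i):
  i=1: 2.8748·2.4781 − -0.1467·3.2693 = +7.6036 (running +7.6036)
  i=2: -0.1467·-2.1812 − -2.6822·2.4781 = +6.9669 (running +14.5705)
  i=3: -2.6822·-3.2140 − -1.0824·-2.1812 = +6.2597 (running +20.8302)
  i=4: -1.0824·-1.0378 − 2.5846·-3.2140 = +9.4303 (running +30.2605)
  i=5: 2.5846·3.2693 − 2.8748·-1.0378 = +11.4335 (running +41.6940)
Area = |Σ|/2 = |41.6940|/2 = 20.8470

Area at t=0.348: 20.8470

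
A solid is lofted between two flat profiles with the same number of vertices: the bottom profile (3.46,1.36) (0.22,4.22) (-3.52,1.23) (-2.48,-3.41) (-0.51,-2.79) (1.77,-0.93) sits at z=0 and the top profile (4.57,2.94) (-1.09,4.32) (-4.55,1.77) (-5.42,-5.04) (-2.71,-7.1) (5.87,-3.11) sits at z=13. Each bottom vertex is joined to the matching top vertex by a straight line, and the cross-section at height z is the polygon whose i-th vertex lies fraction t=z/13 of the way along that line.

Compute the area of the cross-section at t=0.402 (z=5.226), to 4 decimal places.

Area at t=0.402: 48.8039

Cross-section at t=0.402: each vertex is (1-t)·p0[i] + t·p1[i].
  v1: (1-0.402)·(3.46,1.36) + 0.402·(4.57,2.94) = (3.9062,1.9952)
  v2: (1-0.402)·(0.22,4.22) + 0.402·(-1.09,4.32) = (-0.3066,4.2602)
  v3: (1-0.402)·(-3.52,1.23) + 0.402·(-4.55,1.77) = (-3.9341,1.4471)
  v4: (1-0.402)·(-2.48,-3.41) + 0.402·(-5.42,-5.04) = (-3.6619,-4.0653)
  v5: (1-0.402)·(-0.51,-2.79) + 0.402·(-2.71,-7.1) = (-1.3944,-4.5226)
  v6: (1-0.402)·(1.77,-0.93) + 0.402·(5.87,-3.11) = (3.4182,-1.8064)
Shoelace sum Σ(x_i·y_{i+1} − x_{i+1}·y_i):
  i=1: 3.9062·4.2602 − -0.3066·1.9952 = +17.2530 (running +17.2530)
  i=2: -0.3066·1.4471 − -3.9341·4.2602 = +16.3162 (running +33.5692)
  i=3: -3.9341·-4.0653 − -3.6619·1.4471 = +21.2920 (running +54.8612)
  i=4: -3.6619·-4.5226 − -1.3944·-4.0653 = +10.8927 (running +65.7539)
  i=5: -1.3944·-1.8064 − 3.4182·-4.5226 = +17.9780 (running +83.7319)
  i=6: 3.4182·1.9952 − 3.9062·-1.8064 = +13.8759 (running +97.6078)
Area = |Σ|/2 = |97.6078|/2 = 48.8039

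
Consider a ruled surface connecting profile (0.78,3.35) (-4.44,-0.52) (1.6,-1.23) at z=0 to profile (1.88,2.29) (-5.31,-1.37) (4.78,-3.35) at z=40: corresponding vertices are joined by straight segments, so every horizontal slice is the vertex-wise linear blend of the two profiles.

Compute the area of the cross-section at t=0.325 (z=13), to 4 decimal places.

Area at t=0.325: 17.2731

Cross-section at t=0.325: each vertex is (1-t)·p0[i] + t·p1[i].
  v1: (1-0.325)·(0.78,3.35) + 0.325·(1.88,2.29) = (1.1375,3.0055)
  v2: (1-0.325)·(-4.44,-0.52) + 0.325·(-5.31,-1.37) = (-4.7228,-0.7963)
  v3: (1-0.325)·(1.6,-1.23) + 0.325·(4.78,-3.35) = (2.6335,-1.9190)
Shoelace sum Σ(x_i·y_{i+1} − x_{i+1}·y_i):
  i=1: 1.1375·-0.7963 − -4.7228·3.0055 = +13.2885 (running +13.2885)
  i=2: -4.7228·-1.9190 − 2.6335·-0.7963 = +11.1599 (running +24.4484)
  i=3: 2.6335·3.0055 − 1.1375·-1.9190 = +10.0978 (running +34.5462)
Area = |Σ|/2 = |34.5462|/2 = 17.2731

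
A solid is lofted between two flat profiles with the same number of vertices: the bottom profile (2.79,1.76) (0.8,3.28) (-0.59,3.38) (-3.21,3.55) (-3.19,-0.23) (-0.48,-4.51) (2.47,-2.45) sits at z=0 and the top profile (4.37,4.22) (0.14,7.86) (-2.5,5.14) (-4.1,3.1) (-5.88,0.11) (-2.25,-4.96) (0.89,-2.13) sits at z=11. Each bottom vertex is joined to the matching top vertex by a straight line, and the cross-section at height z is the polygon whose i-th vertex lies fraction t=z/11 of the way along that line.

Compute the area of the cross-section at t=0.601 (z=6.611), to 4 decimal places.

Cross-section at t=0.601: each vertex is (1-t)·p0[i] + t·p1[i].
  v1: (1-0.601)·(2.79,1.76) + 0.601·(4.37,4.22) = (3.7396,3.2385)
  v2: (1-0.601)·(0.8,3.28) + 0.601·(0.14,7.86) = (0.4033,6.0326)
  v3: (1-0.601)·(-0.59,3.38) + 0.601·(-2.5,5.14) = (-1.7379,4.4378)
  v4: (1-0.601)·(-3.21,3.55) + 0.601·(-4.1,3.1) = (-3.7449,3.2795)
  v5: (1-0.601)·(-3.19,-0.23) + 0.601·(-5.88,0.11) = (-4.8067,-0.0257)
  v6: (1-0.601)·(-0.48,-4.51) + 0.601·(-2.25,-4.96) = (-1.5438,-4.7805)
  v7: (1-0.601)·(2.47,-2.45) + 0.601·(0.89,-2.13) = (1.5204,-2.2577)
Shoelace sum Σ(x_i·y_{i+1} − x_{i+1}·y_i):
  i=1: 3.7396·6.0326 − 0.4033·3.2385 = +21.2531 (running +21.2531)
  i=2: 0.4033·4.4378 − -1.7379·6.0326 = +12.2740 (running +33.5271)
  i=3: -1.7379·3.2795 − -3.7449·4.4378 = +10.9194 (running +44.4465)
  i=4: -3.7449·-0.0257 − -4.8067·3.2795 = +15.8599 (running +60.3064)
  i=5: -4.8067·-4.7805 − -1.5438·-0.0257 = +22.9385 (running +83.2449)
  i=6: -1.5438·-2.2577 − 1.5204·-4.7805 = +10.7536 (running +93.9985)
  i=7: 1.5204·3.2385 − 3.7396·-2.2577 = +13.3666 (running +107.3651)
Area = |Σ|/2 = |107.3651|/2 = 53.6826

Area at t=0.601: 53.6826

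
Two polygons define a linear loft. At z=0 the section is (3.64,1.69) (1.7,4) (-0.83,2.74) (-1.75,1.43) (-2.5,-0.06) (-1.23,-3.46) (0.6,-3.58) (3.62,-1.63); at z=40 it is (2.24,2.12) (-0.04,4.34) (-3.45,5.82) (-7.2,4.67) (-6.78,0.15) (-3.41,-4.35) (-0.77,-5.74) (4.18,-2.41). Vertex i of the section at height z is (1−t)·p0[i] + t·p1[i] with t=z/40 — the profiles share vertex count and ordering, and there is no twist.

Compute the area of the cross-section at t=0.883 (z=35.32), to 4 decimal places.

Cross-section at t=0.883: each vertex is (1-t)·p0[i] + t·p1[i].
  v1: (1-0.883)·(3.64,1.69) + 0.883·(2.24,2.12) = (2.4038,2.0697)
  v2: (1-0.883)·(1.7,4) + 0.883·(-0.04,4.34) = (0.1636,4.3002)
  v3: (1-0.883)·(-0.83,2.74) + 0.883·(-3.45,5.82) = (-3.1435,5.4596)
  v4: (1-0.883)·(-1.75,1.43) + 0.883·(-7.2,4.67) = (-6.5624,4.2909)
  v5: (1-0.883)·(-2.5,-0.06) + 0.883·(-6.78,0.15) = (-6.2792,0.1254)
  v6: (1-0.883)·(-1.23,-3.46) + 0.883·(-3.41,-4.35) = (-3.1549,-4.2459)
  v7: (1-0.883)·(0.6,-3.58) + 0.883·(-0.77,-5.74) = (-0.6097,-5.4873)
  v8: (1-0.883)·(3.62,-1.63) + 0.883·(4.18,-2.41) = (4.1145,-2.3187)
Shoelace sum Σ(x_i·y_{i+1} − x_{i+1}·y_i):
  i=1: 2.4038·4.3002 − 0.1636·2.0697 = +9.9983 (running +9.9983)
  i=2: 0.1636·5.4596 − -3.1435·4.3002 = +14.4107 (running +24.4090)
  i=3: -3.1435·4.2909 − -6.5624·5.4596 = +22.3397 (running +46.7487)
  i=4: -6.5624·0.1254 − -6.2792·4.2909 = +26.1206 (running +72.8693)
  i=5: -6.2792·-4.2459 − -3.1549·0.1254 = +27.0566 (running +99.9259)
  i=6: -3.1549·-5.4873 − -0.6097·-4.2459 = +14.7233 (running +114.6492)
  i=7: -0.6097·-2.3187 − 4.1145·-5.4873 = +23.9911 (running +138.6402)
  i=8: 4.1145·2.0697 − 2.4038·-2.3187 = +14.0895 (running +152.7297)
Area = |Σ|/2 = |152.7297|/2 = 76.3648

Area at t=0.883: 76.3648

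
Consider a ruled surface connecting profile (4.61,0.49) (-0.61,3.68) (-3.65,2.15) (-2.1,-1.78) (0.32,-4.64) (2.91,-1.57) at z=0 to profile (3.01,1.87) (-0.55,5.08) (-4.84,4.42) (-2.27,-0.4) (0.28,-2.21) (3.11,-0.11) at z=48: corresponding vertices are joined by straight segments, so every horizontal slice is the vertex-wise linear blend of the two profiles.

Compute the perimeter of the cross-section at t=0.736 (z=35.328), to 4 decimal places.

Perimeter at t=0.736: 23.2514

Cross-section at t=0.736: each vertex is (1-t)·p0[i] + t·p1[i].
  v1: (1-0.736)·(4.61,0.49) + 0.736·(3.01,1.87) = (3.4324,1.5057)
  v2: (1-0.736)·(-0.61,3.68) + 0.736·(-0.55,5.08) = (-0.5658,4.7104)
  v3: (1-0.736)·(-3.65,2.15) + 0.736·(-4.84,4.42) = (-4.5258,3.8207)
  v4: (1-0.736)·(-2.1,-1.78) + 0.736·(-2.27,-0.4) = (-2.2251,-0.7643)
  v5: (1-0.736)·(0.32,-4.64) + 0.736·(0.28,-2.21) = (0.2906,-2.8515)
  v6: (1-0.736)·(2.91,-1.57) + 0.736·(3.11,-0.11) = (3.0572,-0.4954)
Perimeter = Σ |v_{i+1} − v_i|:
  edge 1→2: √(-3.9982² + 3.2047²) = 5.1241 (running 5.1241)
  edge 2→3: √(-3.9600² + -0.8897²) = 4.0587 (running 9.1828)
  edge 3→4: √(2.3007² + -4.5850²) = 5.1299 (running 14.3127)
  edge 4→5: √(2.5157² + -2.0872²) = 3.2688 (running 17.5815)
  edge 5→6: √(2.7666² + 2.3561²) = 3.6339 (running 21.2154)
  edge 6→1: √(0.3752² + 2.0011²) = 2.0360 (running 23.2514)
Perimeter = 23.2514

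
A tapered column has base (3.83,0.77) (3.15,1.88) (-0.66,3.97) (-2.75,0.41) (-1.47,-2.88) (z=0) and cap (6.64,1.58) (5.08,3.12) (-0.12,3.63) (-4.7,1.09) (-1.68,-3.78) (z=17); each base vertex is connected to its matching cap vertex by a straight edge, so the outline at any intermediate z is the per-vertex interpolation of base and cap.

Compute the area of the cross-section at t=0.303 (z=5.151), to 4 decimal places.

Cross-section at t=0.303: each vertex is (1-t)·p0[i] + t·p1[i].
  v1: (1-0.303)·(3.83,0.77) + 0.303·(6.64,1.58) = (4.6814,1.0154)
  v2: (1-0.303)·(3.15,1.88) + 0.303·(5.08,3.12) = (3.7348,2.2557)
  v3: (1-0.303)·(-0.66,3.97) + 0.303·(-0.12,3.63) = (-0.4964,3.8670)
  v4: (1-0.303)·(-2.75,0.41) + 0.303·(-4.7,1.09) = (-3.3409,0.6160)
  v5: (1-0.303)·(-1.47,-2.88) + 0.303·(-1.68,-3.78) = (-1.5336,-3.1527)
Shoelace sum Σ(x_i·y_{i+1} − x_{i+1}·y_i):
  i=1: 4.6814·2.2557 − 3.7348·1.0154 = +6.7676 (running +6.7676)
  i=2: 3.7348·3.8670 − -0.4964·2.2557 = +15.5621 (running +22.3296)
  i=3: -0.4964·0.6160 − -3.3409·3.8670 = +12.6132 (running +34.9428)
  i=4: -3.3409·-3.1527 − -1.5336·0.6160 = +11.4775 (running +46.4203)
  i=5: -1.5336·1.0154 − 4.6814·-3.1527 = +13.2019 (running +59.6222)
Area = |Σ|/2 = |59.6222|/2 = 29.8111

Area at t=0.303: 29.8111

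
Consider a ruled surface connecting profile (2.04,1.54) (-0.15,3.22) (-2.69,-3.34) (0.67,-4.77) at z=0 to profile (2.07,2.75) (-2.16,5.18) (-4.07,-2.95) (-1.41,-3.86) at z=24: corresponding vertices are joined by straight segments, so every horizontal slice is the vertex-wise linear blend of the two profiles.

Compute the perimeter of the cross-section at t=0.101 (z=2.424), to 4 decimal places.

Cross-section at t=0.101: each vertex is (1-t)·p0[i] + t·p1[i].
  v1: (1-0.101)·(2.04,1.54) + 0.101·(2.07,2.75) = (2.0430,1.6622)
  v2: (1-0.101)·(-0.15,3.22) + 0.101·(-2.16,5.18) = (-0.3530,3.4180)
  v3: (1-0.101)·(-2.69,-3.34) + 0.101·(-4.07,-2.95) = (-2.8294,-3.3006)
  v4: (1-0.101)·(0.67,-4.77) + 0.101·(-1.41,-3.86) = (0.4599,-4.6781)
Perimeter = Σ |v_{i+1} − v_i|:
  edge 1→2: √(-2.3960² + 1.7558²) = 2.9705 (running 2.9705)
  edge 2→3: √(-2.4764² + -6.7186²) = 7.1604 (running 10.1309)
  edge 3→4: √(3.2893² + -1.3775²) = 3.5661 (running 13.6970)
  edge 4→1: √(1.5831² + 6.3403²) = 6.5350 (running 20.2319)
Perimeter = 20.2319

Perimeter at t=0.101: 20.2319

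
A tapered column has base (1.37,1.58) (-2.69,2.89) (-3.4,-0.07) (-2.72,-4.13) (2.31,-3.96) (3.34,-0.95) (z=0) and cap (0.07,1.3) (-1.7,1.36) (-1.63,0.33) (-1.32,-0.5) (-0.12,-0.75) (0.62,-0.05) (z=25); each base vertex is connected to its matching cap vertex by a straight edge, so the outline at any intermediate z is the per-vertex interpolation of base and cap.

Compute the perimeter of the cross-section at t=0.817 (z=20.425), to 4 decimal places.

Perimeter at t=0.817: 10.1099

Cross-section at t=0.817: each vertex is (1-t)·p0[i] + t·p1[i].
  v1: (1-0.817)·(1.37,1.58) + 0.817·(0.07,1.3) = (0.3079,1.3512)
  v2: (1-0.817)·(-2.69,2.89) + 0.817·(-1.7,1.36) = (-1.8812,1.6400)
  v3: (1-0.817)·(-3.4,-0.07) + 0.817·(-1.63,0.33) = (-1.9539,0.2568)
  v4: (1-0.817)·(-2.72,-4.13) + 0.817·(-1.32,-0.5) = (-1.5762,-1.1643)
  v5: (1-0.817)·(2.31,-3.96) + 0.817·(-0.12,-0.75) = (0.3247,-1.3374)
  v6: (1-0.817)·(3.34,-0.95) + 0.817·(0.62,-0.05) = (1.1178,-0.2147)
Perimeter = Σ |v_{i+1} − v_i|:
  edge 1→2: √(-2.1891² + 0.2888²) = 2.2080 (running 2.2080)
  edge 2→3: √(-0.0727² + -1.3832²) = 1.3851 (running 3.5931)
  edge 3→4: √(0.3777² + -1.4211²) = 1.4704 (running 5.0636)
  edge 4→5: √(1.9009² + -0.1731²) = 1.9088 (running 6.9723)
  edge 5→6: √(0.7931² + 1.1227²) = 1.3746 (running 8.3469)
  edge 6→1: √(-0.8099² + 1.5659²) = 1.7630 (running 10.1099)
Perimeter = 10.1099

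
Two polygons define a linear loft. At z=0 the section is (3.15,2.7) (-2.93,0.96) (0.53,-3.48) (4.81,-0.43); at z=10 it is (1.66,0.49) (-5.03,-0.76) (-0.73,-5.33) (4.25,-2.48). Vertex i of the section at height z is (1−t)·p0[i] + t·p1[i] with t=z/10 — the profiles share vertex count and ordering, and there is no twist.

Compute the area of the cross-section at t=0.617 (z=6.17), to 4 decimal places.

Cross-section at t=0.617: each vertex is (1-t)·p0[i] + t·p1[i].
  v1: (1-0.617)·(3.15,2.7) + 0.617·(1.66,0.49) = (2.2307,1.3364)
  v2: (1-0.617)·(-2.93,0.96) + 0.617·(-5.03,-0.76) = (-4.2257,-0.1012)
  v3: (1-0.617)·(0.53,-3.48) + 0.617·(-0.73,-5.33) = (-0.2474,-4.6214)
  v4: (1-0.617)·(4.81,-0.43) + 0.617·(4.25,-2.48) = (4.4645,-1.6948)
Shoelace sum Σ(x_i·y_{i+1} − x_{i+1}·y_i):
  i=1: 2.2307·-0.1012 − -4.2257·1.3364 = +5.4215 (running +5.4215)
  i=2: -4.2257·-4.6214 − -0.2474·-0.1012 = +19.5038 (running +24.9253)
  i=3: -0.2474·-1.6948 − 4.4645·-4.6214 = +21.0517 (running +45.9770)
  i=4: 4.4645·1.3364 − 2.2307·-1.6948 = +9.7471 (running +55.7242)
Area = |Σ|/2 = |55.7242|/2 = 27.8621

Area at t=0.617: 27.8621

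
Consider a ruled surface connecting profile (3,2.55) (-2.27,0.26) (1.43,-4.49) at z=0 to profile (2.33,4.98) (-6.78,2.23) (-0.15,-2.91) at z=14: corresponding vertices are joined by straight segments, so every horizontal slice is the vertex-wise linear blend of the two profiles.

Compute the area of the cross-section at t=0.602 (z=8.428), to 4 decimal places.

Cross-section at t=0.602: each vertex is (1-t)·p0[i] + t·p1[i].
  v1: (1-0.602)·(3,2.55) + 0.602·(2.33,4.98) = (2.5967,4.0129)
  v2: (1-0.602)·(-2.27,0.26) + 0.602·(-6.78,2.23) = (-4.9850,1.4459)
  v3: (1-0.602)·(1.43,-4.49) + 0.602·(-0.15,-2.91) = (0.4788,-3.5388)
Shoelace sum Σ(x_i·y_{i+1} − x_{i+1}·y_i):
  i=1: 2.5967·1.4459 − -4.9850·4.0129 = +23.7588 (running +23.7588)
  i=2: -4.9850·-3.5388 − 0.4788·1.4459 = +16.9488 (running +40.7076)
  i=3: 0.4788·4.0129 − 2.5967·-3.5388 = +11.1107 (running +51.8183)
Area = |Σ|/2 = |51.8183|/2 = 25.9091

Area at t=0.602: 25.9091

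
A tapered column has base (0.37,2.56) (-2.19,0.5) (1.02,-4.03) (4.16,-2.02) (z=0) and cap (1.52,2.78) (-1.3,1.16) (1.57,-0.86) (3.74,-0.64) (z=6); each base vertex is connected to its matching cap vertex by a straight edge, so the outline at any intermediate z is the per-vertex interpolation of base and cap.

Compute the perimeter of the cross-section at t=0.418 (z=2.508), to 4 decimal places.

Perimeter at t=0.418: 16.0702

Cross-section at t=0.418: each vertex is (1-t)·p0[i] + t·p1[i].
  v1: (1-0.418)·(0.37,2.56) + 0.418·(1.52,2.78) = (0.8507,2.6520)
  v2: (1-0.418)·(-2.19,0.5) + 0.418·(-1.3,1.16) = (-1.8180,0.7759)
  v3: (1-0.418)·(1.02,-4.03) + 0.418·(1.57,-0.86) = (1.2499,-2.7049)
  v4: (1-0.418)·(4.16,-2.02) + 0.418·(3.74,-0.64) = (3.9844,-1.4432)
Perimeter = Σ |v_{i+1} − v_i|:
  edge 1→2: √(-2.6687² + -1.8761²) = 3.2621 (running 3.2621)
  edge 2→3: √(3.0679² + -3.4808²) = 4.6398 (running 7.9020)
  edge 3→4: √(2.7345² + 1.2618²) = 3.0116 (running 10.9136)
  edge 4→1: √(-3.1337² + 4.0951²) = 5.1566 (running 16.0702)
Perimeter = 16.0702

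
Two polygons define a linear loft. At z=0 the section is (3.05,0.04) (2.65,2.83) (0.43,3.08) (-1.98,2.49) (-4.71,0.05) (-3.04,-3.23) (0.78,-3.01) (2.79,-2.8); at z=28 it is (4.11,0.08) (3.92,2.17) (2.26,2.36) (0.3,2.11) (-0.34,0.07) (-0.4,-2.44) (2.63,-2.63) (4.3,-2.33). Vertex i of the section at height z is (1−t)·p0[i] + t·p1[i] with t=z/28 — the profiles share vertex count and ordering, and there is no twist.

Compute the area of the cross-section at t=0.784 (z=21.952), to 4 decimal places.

Area at t=0.784: 23.9457

Cross-section at t=0.784: each vertex is (1-t)·p0[i] + t·p1[i].
  v1: (1-0.784)·(3.05,0.04) + 0.784·(4.11,0.08) = (3.8810,0.0714)
  v2: (1-0.784)·(2.65,2.83) + 0.784·(3.92,2.17) = (3.6457,2.3126)
  v3: (1-0.784)·(0.43,3.08) + 0.784·(2.26,2.36) = (1.8647,2.5155)
  v4: (1-0.784)·(-1.98,2.49) + 0.784·(0.3,2.11) = (-0.1925,2.1921)
  v5: (1-0.784)·(-4.71,0.05) + 0.784·(-0.34,0.07) = (-1.2839,0.0657)
  v6: (1-0.784)·(-3.04,-3.23) + 0.784·(-0.4,-2.44) = (-0.9702,-2.6106)
  v7: (1-0.784)·(0.78,-3.01) + 0.784·(2.63,-2.63) = (2.2304,-2.7121)
  v8: (1-0.784)·(2.79,-2.8) + 0.784·(4.3,-2.33) = (3.9738,-2.4315)
Shoelace sum Σ(x_i·y_{i+1} − x_{i+1}·y_i):
  i=1: 3.8810·2.3126 − 3.6457·0.0714 = +8.7150 (running +8.7150)
  i=2: 3.6457·2.5155 − 1.8647·2.3126 = +4.8585 (running +13.5735)
  i=3: 1.8647·2.1921 − -0.1925·2.5155 = +4.5718 (running +18.1453)
  i=4: -0.1925·0.0657 − -1.2839·2.1921 = +2.8018 (running +20.9471)
  i=5: -1.2839·-2.6106 − -0.9702·0.0657 = +3.4156 (running +24.3627)
  i=6: -0.9702·-2.7121 − 2.2304·-2.6106 = +8.4541 (running +32.8168)
  i=7: 2.2304·-2.4315 − 3.9738·-2.7121 = +5.3541 (running +38.1709)
  i=8: 3.9738·0.0714 − 3.8810·-2.4315 = +9.7204 (running +47.8913)
Area = |Σ|/2 = |47.8913|/2 = 23.9457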